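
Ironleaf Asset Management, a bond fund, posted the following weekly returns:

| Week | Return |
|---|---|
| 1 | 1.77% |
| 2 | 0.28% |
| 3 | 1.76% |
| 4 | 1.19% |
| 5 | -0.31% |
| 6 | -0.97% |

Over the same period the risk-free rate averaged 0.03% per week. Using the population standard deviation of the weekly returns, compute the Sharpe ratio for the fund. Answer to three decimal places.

0.569

Mean return r̄ = 3.720 / 6 = 0.6200%
Σ(r − r̄)² = (1.77 − 0.6200)² + (0.28 − 0.6200)² + … = 6.4556
population σ = √(6.4556 / 6) = √1.0759 = 1.0373%
Sharpe = (r̄ − rf) / σ = (0.6200 − 0.03) / 1.0373 = 0.5900 / 1.0373 = 0.5688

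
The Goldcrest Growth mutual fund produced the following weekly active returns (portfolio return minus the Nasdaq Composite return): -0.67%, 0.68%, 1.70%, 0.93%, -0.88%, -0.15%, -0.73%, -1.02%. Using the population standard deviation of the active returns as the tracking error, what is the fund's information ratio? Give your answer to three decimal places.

Mean return r̄ = -0.140 / 8 = -0.0175%
Σ(r − r̄)² = (-0.67 − (-0.0175))² + (0.68 − (-0.0175))² + (1.7 − (-0.0175))² + … = 7.0340
σ = √[7.0340 / 8] = 0.9377%
IR = r̄ / tracking error = -0.0175 / 0.9377 = -0.0187

-0.019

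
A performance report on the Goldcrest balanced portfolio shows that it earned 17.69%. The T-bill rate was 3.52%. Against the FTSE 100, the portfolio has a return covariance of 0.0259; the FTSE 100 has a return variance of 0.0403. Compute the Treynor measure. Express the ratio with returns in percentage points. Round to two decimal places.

22.05

β = Cov / Var = 0.0259 / 0.0403 = 0.6427
Treynor = (Rp − Rf) / β = (17.69% − 3.52%) / 0.6427 = 14.17 / 0.6427 = 22.0476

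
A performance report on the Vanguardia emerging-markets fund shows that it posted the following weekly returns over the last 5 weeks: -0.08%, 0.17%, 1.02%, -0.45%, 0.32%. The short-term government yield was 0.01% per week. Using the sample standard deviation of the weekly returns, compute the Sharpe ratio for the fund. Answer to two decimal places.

r̄ = (-0.08 + 0.17 + 1.02 − 0.45 + 0.32) / 5 = 0.980 / 5 = 0.1960%
Sample σ = √[Σ(r − r̄)² / 4] = √[1.1885 / 4] = √0.2971 = 0.5451%
Sharpe = (r̄ − rf) / σ = (0.1960 − 0.01) / 0.5451 = 0.1860 / 0.5451 = 0.3412

0.34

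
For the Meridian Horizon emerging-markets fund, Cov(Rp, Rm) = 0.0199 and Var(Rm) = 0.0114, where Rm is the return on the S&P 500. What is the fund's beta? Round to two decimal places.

1.75

β = Cov(Rp, Rm) / Var(Rm) = 0.0199 / 0.0114 = 1.7456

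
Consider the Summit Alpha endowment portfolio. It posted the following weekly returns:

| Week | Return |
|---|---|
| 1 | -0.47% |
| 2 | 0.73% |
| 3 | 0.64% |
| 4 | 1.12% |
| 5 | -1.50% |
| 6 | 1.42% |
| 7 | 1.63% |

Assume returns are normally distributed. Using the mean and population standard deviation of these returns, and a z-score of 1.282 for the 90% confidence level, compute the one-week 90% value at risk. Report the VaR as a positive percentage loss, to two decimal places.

0.82

Mean return μ = 3.570 / 7 = 0.5100%
Population std dev = √[7.5204 / 7] = 1.0365%
VaR = −(μ − z·σ) = −(0.5100 − 1.282 × 1.0365) = −(-0.8188) = 0.8188%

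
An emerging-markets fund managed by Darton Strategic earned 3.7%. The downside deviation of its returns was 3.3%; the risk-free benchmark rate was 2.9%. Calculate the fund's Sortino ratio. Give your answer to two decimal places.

0.24

Sortino = (Rp − Rf) / σd = (3.7% − 2.9%) / 3.3% = 0.80% / 3.3% = 0.2424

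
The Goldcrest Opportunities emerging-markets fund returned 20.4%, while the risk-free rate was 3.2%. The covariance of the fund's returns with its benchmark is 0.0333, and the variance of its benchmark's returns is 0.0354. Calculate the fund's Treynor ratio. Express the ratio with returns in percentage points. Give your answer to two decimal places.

β = Cov / Var = 0.0333 / 0.0354 = 0.9407
Treynor = (Rp − Rf) / β = (20.4% − 3.2%) / 0.9407 = 17.20 / 0.9407 = 18.2843

18.28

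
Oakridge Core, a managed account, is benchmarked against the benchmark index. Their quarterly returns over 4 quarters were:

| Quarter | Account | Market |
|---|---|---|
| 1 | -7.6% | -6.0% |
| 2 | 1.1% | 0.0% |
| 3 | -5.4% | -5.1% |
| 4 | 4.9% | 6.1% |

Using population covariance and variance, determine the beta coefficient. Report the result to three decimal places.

1.014

r̄p = -1.7500%,  r̄m = -1.2500%
Cov = Σ(rp − r̄p)(rm − r̄m) / 4 = 23.5700
Var(rm) = Σ(rm − r̄m)² / 4 = 23.2425
β = Cov / Var = 23.5700 / 23.2425 = 1.0141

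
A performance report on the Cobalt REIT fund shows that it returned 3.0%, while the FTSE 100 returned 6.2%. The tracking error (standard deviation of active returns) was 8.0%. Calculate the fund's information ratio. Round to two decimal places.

-0.40

IR = (Rp − Rb) / TE = (3.0% − 6.2%) / 8.0% = -3.20% / 8.0% = -0.4000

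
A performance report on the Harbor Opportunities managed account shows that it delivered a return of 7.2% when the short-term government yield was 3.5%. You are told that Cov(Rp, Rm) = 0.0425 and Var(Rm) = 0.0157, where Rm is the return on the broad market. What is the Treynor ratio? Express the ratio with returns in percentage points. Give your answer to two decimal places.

1.37

β = Cov / Var = 0.0425 / 0.0157 = 2.7070
Treynor = (Rp − Rf) / β = (7.2% − 3.5%) / 2.7070 = 3.70 / 2.7070 = 1.3668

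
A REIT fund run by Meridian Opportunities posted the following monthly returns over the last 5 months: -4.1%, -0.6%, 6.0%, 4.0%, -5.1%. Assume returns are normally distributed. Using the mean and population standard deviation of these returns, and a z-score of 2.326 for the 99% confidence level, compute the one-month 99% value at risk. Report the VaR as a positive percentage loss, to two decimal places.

r̄ = (-4.1 − 0.6 + 6 + 4 − 5.1) / 5 = 0.0400%
Population std dev = √[95.1720 / 5] = 4.3628%
VaR = −(r̄ − z·σ) = −(0.0400 − 2.326 × 4.3628) = −(-10.1079) = 10.1079%

10.11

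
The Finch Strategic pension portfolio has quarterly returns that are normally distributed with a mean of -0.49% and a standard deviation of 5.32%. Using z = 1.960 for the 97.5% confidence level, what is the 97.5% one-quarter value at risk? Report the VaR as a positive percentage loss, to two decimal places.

10.92

VaR (as % loss) = −(μ − z·σ) = −(-0.49% − 1.960 × 5.32%) = −(-10.9172%) = 10.9172%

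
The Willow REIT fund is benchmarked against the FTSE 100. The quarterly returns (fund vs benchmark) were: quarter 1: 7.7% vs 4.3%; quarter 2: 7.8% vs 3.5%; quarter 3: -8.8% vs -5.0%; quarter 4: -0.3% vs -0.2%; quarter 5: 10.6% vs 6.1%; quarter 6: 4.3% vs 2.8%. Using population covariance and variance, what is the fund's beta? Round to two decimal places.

r̄p = 3.5500%,  r̄m = 1.9167%
Cov = Σ(rp − r̄p)(rm − r̄m) / 6 = 23.3908
Var(rm) = Σ(rm − r̄m)² / 6 = 13.1314
β = Cov / Var = 23.3908 / 13.1314 = 1.7813

1.78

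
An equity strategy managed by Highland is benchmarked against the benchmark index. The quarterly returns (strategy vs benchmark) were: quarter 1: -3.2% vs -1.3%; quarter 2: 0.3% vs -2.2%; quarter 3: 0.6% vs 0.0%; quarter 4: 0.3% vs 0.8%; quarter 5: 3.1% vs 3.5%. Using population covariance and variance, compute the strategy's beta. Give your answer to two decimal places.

0.75

r̄p = 0.2200%,  r̄m = 0.1600%
Cov = Σ(rp − r̄p)(rm − r̄m) / 5 = 2.8828
Var(rm) = Σ(rm − r̄m)² / 5 = 3.8584
β = Cov / Var = 2.8828 / 3.8584 = 0.7471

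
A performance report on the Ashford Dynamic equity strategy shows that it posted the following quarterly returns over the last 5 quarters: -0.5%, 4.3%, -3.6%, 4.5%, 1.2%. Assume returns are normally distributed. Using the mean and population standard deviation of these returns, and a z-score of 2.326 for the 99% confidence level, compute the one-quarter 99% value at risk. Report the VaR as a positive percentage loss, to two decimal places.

r̄ = (-0.5 + 4.3 − 3.6 + 4.5 + 1.2) / 5 = 1.1800%
Σ(r − r̄)² = 46.4280; population σ = √(46.4280/5) = 3.0472%
VaR = −(r̄ − z·σ) = −(1.1800 − 2.326 × 3.0472) = −(-5.9078) = 5.9078%

5.91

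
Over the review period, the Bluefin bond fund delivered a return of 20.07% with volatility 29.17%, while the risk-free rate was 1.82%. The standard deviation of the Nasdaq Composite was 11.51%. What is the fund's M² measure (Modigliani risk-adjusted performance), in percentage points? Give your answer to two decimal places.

9.02

Sharpe = (Rp − Rf) / σp = (20.07% − 1.82%) / 29.17% = 0.6256
M² = Rf + Sharpe × σm = 1.82% + 0.6256 × 11.51% = 9.0207%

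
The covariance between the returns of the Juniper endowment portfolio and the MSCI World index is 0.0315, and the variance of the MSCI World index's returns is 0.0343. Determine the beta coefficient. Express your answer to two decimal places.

0.92

β = Cov(Rp, Rm) / Var(Rm) = 0.0315 / 0.0343 = 0.9184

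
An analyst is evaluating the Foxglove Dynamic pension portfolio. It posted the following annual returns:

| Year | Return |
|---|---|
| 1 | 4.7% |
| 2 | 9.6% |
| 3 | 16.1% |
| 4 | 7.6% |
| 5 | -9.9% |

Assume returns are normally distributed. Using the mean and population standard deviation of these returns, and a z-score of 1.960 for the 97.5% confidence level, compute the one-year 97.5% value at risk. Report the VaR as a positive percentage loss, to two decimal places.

r̄ = (4.7 + 9.6 + 16.1 + 7.6 − 9.9) / 5 = 5.6200%
Σ(r − r̄)² = (4.7 − 5.6200)² + (9.6 − 5.6200)² + (16.1 − 5.6200)² + … = 371.3080
σ = √[371.3080 / 5] = 8.6175%
VaR = −(r̄ − z·σ) = −(5.6200 − 1.960 × 8.6175) = −(-11.2703) = 11.2703%

11.27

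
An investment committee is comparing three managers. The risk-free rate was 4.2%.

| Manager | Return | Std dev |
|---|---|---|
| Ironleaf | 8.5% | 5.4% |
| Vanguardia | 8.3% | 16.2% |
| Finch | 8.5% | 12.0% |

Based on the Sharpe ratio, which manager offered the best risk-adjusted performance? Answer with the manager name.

Ironleaf: Sharpe ratio = (8.5% − 4.2%) / 5.4% = 0.796
Vanguardia: Sharpe ratio = (8.3% − 4.2%) / 16.2% = 0.253
Finch: Sharpe ratio = (8.5% − 4.2%) / 12.0% = 0.358
Highest: Ironleaf (0.796).

Ironleaf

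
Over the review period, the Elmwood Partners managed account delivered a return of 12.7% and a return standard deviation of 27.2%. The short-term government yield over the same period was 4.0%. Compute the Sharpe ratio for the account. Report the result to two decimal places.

0.32

Sharpe = (Rp − Rf) / σp = (12.7% − 4.0%) / 27.2% = 8.70% / 27.2% = 0.3199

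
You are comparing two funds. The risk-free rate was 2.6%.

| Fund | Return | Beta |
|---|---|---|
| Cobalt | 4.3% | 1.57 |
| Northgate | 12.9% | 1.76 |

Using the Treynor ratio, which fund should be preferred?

Northgate

Cobalt: Treynor = (4.3% − 2.6%) / 1.57 = 1.083
Northgate: Treynor = (12.9% − 2.6%) / 1.76 = 5.852
Highest: Northgate (5.852).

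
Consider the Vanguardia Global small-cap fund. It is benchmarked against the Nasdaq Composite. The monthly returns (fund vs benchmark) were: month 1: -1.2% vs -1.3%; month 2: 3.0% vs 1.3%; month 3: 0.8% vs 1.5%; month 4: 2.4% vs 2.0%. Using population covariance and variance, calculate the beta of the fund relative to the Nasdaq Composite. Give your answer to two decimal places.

r̄p = 1.2500%,  r̄m = 0.8750%
Cov = Σ(rp − r̄p)(rm − r̄m) / 4 = 1.7713
Var(rm) = Σ(rm − r̄m)² / 4 = 1.6419
β = Cov / Var = 1.7713 / 1.6419 = 1.0788

1.08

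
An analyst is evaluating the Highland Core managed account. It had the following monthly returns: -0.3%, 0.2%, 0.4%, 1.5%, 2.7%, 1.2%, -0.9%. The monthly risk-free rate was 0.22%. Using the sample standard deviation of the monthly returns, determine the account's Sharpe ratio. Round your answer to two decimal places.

r̄ = (-0.3 + 0.2 + 0.4 + 1.5 + 2.7 + 1.2 − 0.9) / 7 = 0.6857%
Σ(r − r̄)² = 8.7886; sample σ = √(8.7886/6) = 1.2103%
Sharpe = (r̄ − rf) / σ = (0.6857 − 0.22) / 1.2103 = 0.4657 / 1.2103 = 0.3848

0.38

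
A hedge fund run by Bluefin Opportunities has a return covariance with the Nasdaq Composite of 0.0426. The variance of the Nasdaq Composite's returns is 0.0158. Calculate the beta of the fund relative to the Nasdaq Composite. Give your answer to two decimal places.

β = Cov(Rp, Rm) / Var(Rm) = 0.0426 / 0.0158 = 2.6962

2.70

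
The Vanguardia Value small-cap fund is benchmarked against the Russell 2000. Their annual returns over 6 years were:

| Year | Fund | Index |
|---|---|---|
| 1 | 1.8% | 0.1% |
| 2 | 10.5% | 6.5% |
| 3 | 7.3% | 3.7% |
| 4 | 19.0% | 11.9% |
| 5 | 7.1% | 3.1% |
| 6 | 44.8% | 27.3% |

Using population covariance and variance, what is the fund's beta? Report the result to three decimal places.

1.574

r̄p = 15.0833%,  r̄m = 8.7667%
Cov = Σ(rp − r̄p)(rm − r̄m) / 6 = 128.8678
Var(rm) = Σ(rm − r̄m)² / 6 = 81.8889
β = Cov / Var = 128.8678 / 81.8889 = 1.5737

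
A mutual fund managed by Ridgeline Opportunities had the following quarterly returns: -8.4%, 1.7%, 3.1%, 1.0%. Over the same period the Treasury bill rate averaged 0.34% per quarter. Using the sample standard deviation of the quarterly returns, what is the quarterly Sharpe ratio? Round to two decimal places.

r̄ = (-8.4 + 1.7 + 3.1 + 1) / 4 = -0.6500%
Σ(r − r̄)² = (-8.4 − (-0.6500))² + (1.7 − (-0.6500))² + (3.1 − (-0.6500))² + … = 82.3700
σ = √[82.3700 / 3] = 5.2399%
Sharpe = (r̄ − rf) / σ = (-0.6500 − 0.34) / 5.2399 = -0.9900 / 5.2399 = -0.1889

-0.19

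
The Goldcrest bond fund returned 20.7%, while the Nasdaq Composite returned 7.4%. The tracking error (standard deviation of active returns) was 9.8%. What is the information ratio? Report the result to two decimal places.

1.36

IR = (Rp − Rb) / TE = (20.7% − 7.4%) / 9.8% = 13.30% / 9.8% = 1.3571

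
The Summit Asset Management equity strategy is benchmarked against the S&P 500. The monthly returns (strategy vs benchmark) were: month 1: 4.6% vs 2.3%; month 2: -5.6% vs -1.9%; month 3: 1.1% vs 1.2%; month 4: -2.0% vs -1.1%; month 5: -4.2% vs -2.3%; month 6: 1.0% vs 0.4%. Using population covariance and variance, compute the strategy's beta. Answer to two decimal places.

2.02

r̄p = -0.8500%,  r̄m = -0.2333%
Cov = Σ(rp − r̄p)(rm − r̄m) / 6 = 5.6017
Var(rm) = Σ(rm − r̄m)² / 6 = 2.7789
β = Cov / Var = 5.6017 / 2.7789 = 2.0158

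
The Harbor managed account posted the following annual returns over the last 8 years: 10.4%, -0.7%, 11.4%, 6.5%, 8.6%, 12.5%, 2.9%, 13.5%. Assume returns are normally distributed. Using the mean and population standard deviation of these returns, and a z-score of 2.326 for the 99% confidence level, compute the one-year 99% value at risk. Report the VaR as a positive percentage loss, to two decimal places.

2.65

r̄ = (10.4 − 0.7 + 11.4 + 6.5 + 8.6 + 12.5 + 2.9 + 13.5) / 8 = 8.1375%
Population σ = √[Σ(r − r̄)² / 8] = √[171.9788 / 8] = √21.4974 = 4.6365%
VaR = −(r̄ − z·σ) = −(8.1375 − 2.326 × 4.6365) = −(-2.6470) = 2.6470%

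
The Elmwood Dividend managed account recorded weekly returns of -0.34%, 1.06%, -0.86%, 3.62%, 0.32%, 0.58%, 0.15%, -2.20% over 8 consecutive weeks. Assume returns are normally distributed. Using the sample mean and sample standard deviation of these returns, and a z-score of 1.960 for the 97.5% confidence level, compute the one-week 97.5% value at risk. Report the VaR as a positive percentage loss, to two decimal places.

3.00

μ = (-0.34 + 1.06 − 0.86 + 3.62 + 0.32 + 0.58 + 0.15 − 2.2) / 8 = 2.330 / 8 = 0.2913%
Σ(r − μ)² = (-0.34 − 0.2913)² + (1.06 − 0.2913)² + (-0.86 − 0.2913)² + … = 19.7059
sample σ = √(19.7059 / 7) = √2.8151 = 1.6778%
VaR = −(μ − z·σ) = −(0.2913 − 1.960 × 1.6778) = −(-2.9972) = 2.9972%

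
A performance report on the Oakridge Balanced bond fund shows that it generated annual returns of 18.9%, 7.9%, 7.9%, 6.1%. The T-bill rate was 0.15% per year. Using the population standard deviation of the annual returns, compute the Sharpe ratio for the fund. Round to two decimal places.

Mean return μ = 40.80 / 4 = 10.2000%
Population σ = √[Σ(r − μ)² / 4] = √[103.0800 / 4] = √25.7700 = 5.0764%
Sharpe = (μ − rf) / σ = (10.2000 − 0.15) / 5.0764 = 10.0500 / 5.0764 = 1.9797

1.98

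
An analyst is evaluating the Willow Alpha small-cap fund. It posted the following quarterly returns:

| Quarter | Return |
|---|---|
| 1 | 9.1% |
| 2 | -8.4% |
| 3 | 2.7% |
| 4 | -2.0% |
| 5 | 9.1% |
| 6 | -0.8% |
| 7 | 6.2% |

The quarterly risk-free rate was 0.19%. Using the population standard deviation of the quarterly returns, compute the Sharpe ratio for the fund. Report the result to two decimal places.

0.35

Mean return μ = 15.90 / 7 = 2.2714%
Σ(r − μ)² = (9.1 − 2.2714)² + (-8.4 − 2.2714)² + … = 250.4343
population σ = √(250.4343 / 7) = √35.7763 = 5.9813%
Sharpe = (μ − rf) / σ = (2.2714 − 0.19) / 5.9813 = 2.0814 / 5.9813 = 0.3480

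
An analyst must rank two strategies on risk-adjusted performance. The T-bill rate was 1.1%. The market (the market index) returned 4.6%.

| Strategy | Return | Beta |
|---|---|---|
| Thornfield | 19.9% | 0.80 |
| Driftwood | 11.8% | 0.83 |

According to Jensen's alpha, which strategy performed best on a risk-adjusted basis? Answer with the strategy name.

Thornfield

Thornfield: α = 19.9% − [1.1% + 0.80 × (4.6% − 1.1%)] = 16.000
Driftwood: α = 11.8% − [1.1% + 0.83 × (4.6% − 1.1%)] = 7.795
Highest: Thornfield (16.000).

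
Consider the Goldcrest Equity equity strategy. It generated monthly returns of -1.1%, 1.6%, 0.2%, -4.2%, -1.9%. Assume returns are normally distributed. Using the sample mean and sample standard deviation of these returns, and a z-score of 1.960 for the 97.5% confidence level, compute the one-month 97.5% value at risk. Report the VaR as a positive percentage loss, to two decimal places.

Mean return r̄ = -5.40 / 5 = -1.0800%
Sample σ = √[Σ(r − r̄)² / 4] = √[19.2280 / 4] = √4.8070 = 2.1925%
VaR = −(r̄ − z·σ) = −(-1.0800 − 1.960 × 2.1925) = −(-5.3773) = 5.3773%

5.38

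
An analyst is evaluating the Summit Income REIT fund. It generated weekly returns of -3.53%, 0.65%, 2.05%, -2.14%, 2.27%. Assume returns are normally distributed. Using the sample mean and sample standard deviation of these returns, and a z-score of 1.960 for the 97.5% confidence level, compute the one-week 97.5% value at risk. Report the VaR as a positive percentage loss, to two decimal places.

μ = (-3.53 + 0.65 + 2.05 − 2.14 + 2.27) / 5 = -0.1400%
Sample σ = √[Σ(r − μ)² / 4] = √[26.7204 / 4] = √6.6801 = 2.5846%
VaR = −(μ − z·σ) = −(-0.1400 − 1.960 × 2.5846) = −(-5.2058) = 5.2058%

5.21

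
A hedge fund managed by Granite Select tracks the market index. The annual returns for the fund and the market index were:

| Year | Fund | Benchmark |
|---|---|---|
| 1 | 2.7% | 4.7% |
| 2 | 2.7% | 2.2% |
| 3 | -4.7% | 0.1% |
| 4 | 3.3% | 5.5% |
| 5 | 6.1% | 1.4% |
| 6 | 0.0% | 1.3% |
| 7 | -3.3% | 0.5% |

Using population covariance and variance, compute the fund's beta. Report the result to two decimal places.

r̄p = 0.9714%,  r̄m = 2.2429%
Cov = Σ(rp − r̄p)(rm − r̄m) / 7 = 3.9927
Var(rm) = Σ(rm − r̄m)² / 7 = 3.6967
β = Cov / Var = 3.9927 / 3.6967 = 1.0801

1.08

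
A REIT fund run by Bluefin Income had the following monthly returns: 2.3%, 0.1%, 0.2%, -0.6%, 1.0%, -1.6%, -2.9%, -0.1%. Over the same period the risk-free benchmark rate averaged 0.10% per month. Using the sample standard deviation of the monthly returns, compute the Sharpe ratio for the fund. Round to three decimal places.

-0.191

μ = (2.3 + 0.1 + 0.2 − 0.6 + 1 − 1.6 − 2.9 − 0.1) / 8 = -0.2000%
Sample σ = √[Σ(r − μ)² / 7] = √[17.3600 / 7] = √2.4800 = 1.5748%
Sharpe = (μ − rf) / σ = (-0.2000 − 0.1) / 1.5748 = -0.3000 / 1.5748 = -0.1905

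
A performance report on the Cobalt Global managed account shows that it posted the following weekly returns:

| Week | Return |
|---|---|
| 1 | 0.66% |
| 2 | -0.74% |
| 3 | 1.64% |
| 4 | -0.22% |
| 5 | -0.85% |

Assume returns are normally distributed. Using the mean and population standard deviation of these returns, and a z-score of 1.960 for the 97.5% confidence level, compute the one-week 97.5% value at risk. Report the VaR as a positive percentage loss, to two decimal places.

Mean return μ = 0.490 / 5 = 0.0980%
Population std dev = √[4.3957 / 5] = 0.9376%
VaR = −(μ − z·σ) = −(0.0980 − 1.960 × 0.9376) = −(-1.7397) = 1.7397%

1.74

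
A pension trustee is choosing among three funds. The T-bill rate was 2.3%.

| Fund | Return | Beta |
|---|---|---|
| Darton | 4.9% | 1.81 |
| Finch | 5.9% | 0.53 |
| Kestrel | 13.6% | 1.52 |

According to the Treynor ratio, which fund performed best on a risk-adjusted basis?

Kestrel

Darton: Treynor = (4.9% − 2.3%) / 1.81 = 1.436
Finch: Treynor = (5.9% − 2.3%) / 0.53 = 6.792
Kestrel: Treynor = (13.6% − 2.3%) / 1.52 = 7.434
Highest: Kestrel (7.434).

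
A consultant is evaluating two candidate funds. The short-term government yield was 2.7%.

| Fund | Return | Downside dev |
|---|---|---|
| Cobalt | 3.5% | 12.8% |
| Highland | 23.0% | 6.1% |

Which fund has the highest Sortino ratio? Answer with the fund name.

Cobalt: Sortino ratio = (3.5% − 2.7%) / 12.8% = 0.063
Highland: Sortino ratio = (23.0% − 2.7%) / 6.1% = 3.328
Highest: Highland (3.328).

Highland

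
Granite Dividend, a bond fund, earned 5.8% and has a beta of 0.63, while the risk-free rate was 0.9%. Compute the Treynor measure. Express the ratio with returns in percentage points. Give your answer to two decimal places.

Treynor = (Rp − Rf) / β = (5.8% − 0.9%) / 0.63 = 4.90 / 0.63 = 7.7778

7.78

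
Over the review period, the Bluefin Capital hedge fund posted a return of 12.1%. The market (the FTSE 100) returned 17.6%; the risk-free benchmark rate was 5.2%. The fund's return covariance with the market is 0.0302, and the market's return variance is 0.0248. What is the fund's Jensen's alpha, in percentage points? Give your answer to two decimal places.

β = Cov / Var = 0.0302 / 0.0248 = 1.2177
E[R] = Rf + β(Rm − Rf) = 5.2% + 1.2177 × (17.6% − 5.2%) = 20.2995%
α = Rp − E[R] = 12.1% − 20.2995% = -8.1995

-8.20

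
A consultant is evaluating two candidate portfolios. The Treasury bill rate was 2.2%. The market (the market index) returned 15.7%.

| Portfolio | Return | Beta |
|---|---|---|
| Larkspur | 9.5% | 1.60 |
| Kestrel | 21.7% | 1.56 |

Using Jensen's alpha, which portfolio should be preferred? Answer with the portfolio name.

Kestrel

Larkspur: α = 9.5% − [2.2% + 1.60 × (15.7% − 2.2%)] = -14.300
Kestrel: α = 21.7% − [2.2% + 1.56 × (15.7% − 2.2%)] = -1.560
Highest: Kestrel (-1.560).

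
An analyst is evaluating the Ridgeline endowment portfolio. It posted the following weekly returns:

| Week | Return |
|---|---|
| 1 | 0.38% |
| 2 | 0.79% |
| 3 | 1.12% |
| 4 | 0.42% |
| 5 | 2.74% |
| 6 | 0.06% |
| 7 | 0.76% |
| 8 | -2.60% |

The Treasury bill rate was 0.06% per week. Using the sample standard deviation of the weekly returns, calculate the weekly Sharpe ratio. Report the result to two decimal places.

0.27

r̄ = (0.38 + 0.79 + 1.12 + 0.42 + 2.74 + 0.06 + 0.76 − 2.6) / 8 = 3.670 / 8 = 0.4588%
Sample σ = √[Σ(r − r̄)² / 7] = √[15.3645 / 7] = √2.1949 = 1.4815%
Sharpe = (r̄ − rf) / σ = (0.4588 − 0.06) / 1.4815 = 0.3988 / 1.4815 = 0.2692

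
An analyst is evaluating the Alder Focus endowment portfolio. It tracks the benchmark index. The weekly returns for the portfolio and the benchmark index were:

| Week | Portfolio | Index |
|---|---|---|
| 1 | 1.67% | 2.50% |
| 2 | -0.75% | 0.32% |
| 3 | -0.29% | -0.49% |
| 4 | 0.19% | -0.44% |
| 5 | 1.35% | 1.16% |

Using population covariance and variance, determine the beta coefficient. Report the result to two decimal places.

r̄p = 0.4340%,  r̄m = 0.6100%
Cov = Σ(rp − r̄p)(rm − r̄m) / 5 = 0.8472
Var(rm) = Σ(rm − r̄m)² / 5 = 1.2542
β = Cov / Var = 0.8472 / 1.2542 = 0.6755

0.68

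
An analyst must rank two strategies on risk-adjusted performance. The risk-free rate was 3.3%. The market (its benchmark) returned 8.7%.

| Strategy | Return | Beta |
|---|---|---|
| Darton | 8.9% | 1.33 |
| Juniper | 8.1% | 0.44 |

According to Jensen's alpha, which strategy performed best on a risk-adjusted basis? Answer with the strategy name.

Juniper

Darton: α = 8.9% − [3.3% + 1.33 × (8.7% − 3.3%)] = -1.582
Juniper: α = 8.1% − [3.3% + 0.44 × (8.7% − 3.3%)] = 2.424
Highest: Juniper (2.424).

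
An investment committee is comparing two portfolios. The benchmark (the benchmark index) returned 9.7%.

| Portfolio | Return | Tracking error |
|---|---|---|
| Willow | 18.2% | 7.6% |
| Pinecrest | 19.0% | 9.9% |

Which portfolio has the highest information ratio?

Willow

Willow: IR = (18.2% − 9.7%) / 7.6% = 1.118
Pinecrest: IR = (19.0% − 9.7%) / 9.9% = 0.939
Highest: Willow (1.118).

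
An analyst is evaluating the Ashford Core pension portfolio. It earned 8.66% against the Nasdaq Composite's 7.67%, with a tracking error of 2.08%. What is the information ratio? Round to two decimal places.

0.48

IR = (Rp − Rb) / TE = (8.66% − 7.67%) / 2.08% = 0.99% / 2.08% = 0.4760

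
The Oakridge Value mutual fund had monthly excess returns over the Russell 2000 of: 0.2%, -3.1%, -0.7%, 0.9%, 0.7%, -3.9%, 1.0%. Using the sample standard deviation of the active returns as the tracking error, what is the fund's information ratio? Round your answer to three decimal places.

r̄ = (0.2 − 3.1 − 0.7 + 0.9 + 0.7 − 3.9 + 1) / 7 = -4.90 / 7 = -0.7000%
Σ(r − r̄)² = 24.2200; sample σ = √(24.2200/6) = 2.0091%
IR = r̄ / tracking error = -0.7000 / 2.0091 = -0.3484

-0.348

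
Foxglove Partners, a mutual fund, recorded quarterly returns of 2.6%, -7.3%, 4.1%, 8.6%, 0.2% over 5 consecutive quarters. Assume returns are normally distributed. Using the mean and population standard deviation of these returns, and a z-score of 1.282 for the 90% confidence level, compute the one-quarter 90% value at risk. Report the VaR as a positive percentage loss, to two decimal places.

5.08

Mean return r̄ = 8.20 / 5 = 1.6400%
Population std dev = √[137.4120 / 5] = 5.2424%
VaR = −(r̄ − z·σ) = −(1.6400 − 1.282 × 5.2424) = −(-5.0808) = 5.0808%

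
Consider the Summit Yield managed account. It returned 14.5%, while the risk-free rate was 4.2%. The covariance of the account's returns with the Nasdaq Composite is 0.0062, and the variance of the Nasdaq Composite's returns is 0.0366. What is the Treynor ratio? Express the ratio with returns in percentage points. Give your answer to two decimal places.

60.80

β = Cov / Var = 0.0062 / 0.0366 = 0.1694
Treynor = (Rp − Rf) / β = (14.5% − 4.2%) / 0.1694 = 10.30 / 0.1694 = 60.8028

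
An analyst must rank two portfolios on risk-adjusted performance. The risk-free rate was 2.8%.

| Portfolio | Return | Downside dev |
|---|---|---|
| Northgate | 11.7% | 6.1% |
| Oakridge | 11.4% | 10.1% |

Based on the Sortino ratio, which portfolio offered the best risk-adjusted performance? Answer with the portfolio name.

Northgate

Northgate: Sortino ratio = (11.7% − 2.8%) / 6.1% = 1.459
Oakridge: Sortino ratio = (11.4% − 2.8%) / 10.1% = 0.851
Highest: Northgate (1.459).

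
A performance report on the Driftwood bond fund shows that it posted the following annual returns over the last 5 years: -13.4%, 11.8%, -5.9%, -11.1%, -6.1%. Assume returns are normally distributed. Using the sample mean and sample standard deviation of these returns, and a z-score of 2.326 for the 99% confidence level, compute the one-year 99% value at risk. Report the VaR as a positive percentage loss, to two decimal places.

27.97

r̄ = (-13.4 + 11.8 − 5.9 − 11.1 − 6.1) / 5 = -24.70 / 5 = -4.9400%
Σ(r − r̄)² = (-13.4 − (-4.9400))² + (11.8 − (-4.9400))² + … = 392.0120
sample σ = √(392.0120 / 4) = √98.0030 = 9.8996%
VaR = −(r̄ − z·σ) = −(-4.9400 − 2.326 × 9.8996) = −(-27.9665) = 27.9665%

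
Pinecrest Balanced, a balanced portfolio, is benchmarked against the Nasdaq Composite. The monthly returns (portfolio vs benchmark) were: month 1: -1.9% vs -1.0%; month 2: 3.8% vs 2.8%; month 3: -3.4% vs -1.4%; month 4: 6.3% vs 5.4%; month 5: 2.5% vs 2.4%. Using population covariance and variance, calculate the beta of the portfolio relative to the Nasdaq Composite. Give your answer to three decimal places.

1.405

r̄p = 1.4600%,  r̄m = 1.6400%
Cov = Σ(rp − r̄p)(rm − r̄m) / 5 = 9.0696
Var(rm) = Σ(rm − r̄m)² / 5 = 6.4544
β = Cov / Var = 9.0696 / 6.4544 = 1.4052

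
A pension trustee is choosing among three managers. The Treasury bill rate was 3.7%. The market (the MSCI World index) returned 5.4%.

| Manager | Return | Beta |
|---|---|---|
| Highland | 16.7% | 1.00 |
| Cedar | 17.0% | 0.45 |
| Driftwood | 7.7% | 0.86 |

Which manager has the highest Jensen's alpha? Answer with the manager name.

Highland: α = 16.7% − [3.7% + 1.00 × (5.4% − 3.7%)] = 11.300
Cedar: α = 17.0% − [3.7% + 0.45 × (5.4% − 3.7%)] = 12.535
Driftwood: α = 7.7% − [3.7% + 0.86 × (5.4% − 3.7%)] = 2.538
Highest: Cedar (12.535).

Cedar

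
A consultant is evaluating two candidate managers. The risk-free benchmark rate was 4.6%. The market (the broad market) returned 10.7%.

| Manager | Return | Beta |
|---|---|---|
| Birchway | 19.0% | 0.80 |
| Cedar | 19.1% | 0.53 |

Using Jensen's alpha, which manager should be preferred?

Cedar

Birchway: α = 19.0% − [4.6% + 0.80 × (10.7% − 4.6%)] = 9.520
Cedar: α = 19.1% − [4.6% + 0.53 × (10.7% − 4.6%)] = 11.267
Highest: Cedar (11.267).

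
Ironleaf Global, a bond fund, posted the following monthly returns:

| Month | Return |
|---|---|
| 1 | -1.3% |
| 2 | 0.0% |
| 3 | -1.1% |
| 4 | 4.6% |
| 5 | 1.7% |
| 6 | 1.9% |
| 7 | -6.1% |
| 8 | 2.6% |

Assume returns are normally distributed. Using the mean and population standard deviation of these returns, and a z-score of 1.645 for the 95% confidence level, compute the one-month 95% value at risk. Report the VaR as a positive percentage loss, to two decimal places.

4.71

r̄ = (-1.3 + 0 − 1.1 + 4.6 + 1.7 + 1.9 − 6.1 + 2.6) / 8 = 0.2875%
Population σ = √[Σ(r − r̄)² / 8] = √[73.8688 / 8] = √9.2336 = 3.0387%
VaR = −(r̄ − z·σ) = −(0.2875 − 1.645 × 3.0387) = −(-4.7112) = 4.7112%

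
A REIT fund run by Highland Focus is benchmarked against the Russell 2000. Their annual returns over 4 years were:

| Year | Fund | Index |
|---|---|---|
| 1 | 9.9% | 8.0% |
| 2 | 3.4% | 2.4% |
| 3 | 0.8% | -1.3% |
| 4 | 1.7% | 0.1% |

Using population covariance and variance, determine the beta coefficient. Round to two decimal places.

1.00

r̄p = 3.9500%,  r̄m = 2.3000%
Cov = Σ(rp − r̄p)(rm − r̄m) / 4 = 12.5375
Var(rm) = Σ(rm − r̄m)² / 4 = 12.5750
β = Cov / Var = 12.5375 / 12.5750 = 0.9970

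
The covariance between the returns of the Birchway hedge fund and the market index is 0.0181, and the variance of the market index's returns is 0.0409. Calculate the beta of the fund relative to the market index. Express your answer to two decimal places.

0.44

β = Cov(Rp, Rm) / Var(Rm) = 0.0181 / 0.0409 = 0.4425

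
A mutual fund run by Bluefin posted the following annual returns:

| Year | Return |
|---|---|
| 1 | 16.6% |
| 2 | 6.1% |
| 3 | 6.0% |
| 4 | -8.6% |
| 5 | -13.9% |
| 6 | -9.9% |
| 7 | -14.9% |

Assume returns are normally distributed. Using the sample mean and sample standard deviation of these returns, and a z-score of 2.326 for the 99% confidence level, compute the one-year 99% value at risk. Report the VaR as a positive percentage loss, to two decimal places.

Mean return r̄ = -18.60 / 7 = -2.6571%
Sample σ = √[Σ(r − r̄)² / 6] = √[886.5371 / 6] = √147.7562 = 12.1555%
VaR = −(r̄ − z·σ) = −(-2.6571 − 2.326 × 12.1555) = −(-30.9308) = 30.9308%

30.93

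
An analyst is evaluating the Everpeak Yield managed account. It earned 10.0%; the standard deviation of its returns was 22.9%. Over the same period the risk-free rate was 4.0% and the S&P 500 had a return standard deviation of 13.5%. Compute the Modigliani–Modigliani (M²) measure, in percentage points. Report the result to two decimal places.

Sharpe = (Rp − Rf) / σp = (10.0% − 4.0%) / 22.9% = 0.2620
M² = Rf + Sharpe × σm = 4.0% + 0.2620 × 13.5% = 7.5370%

7.54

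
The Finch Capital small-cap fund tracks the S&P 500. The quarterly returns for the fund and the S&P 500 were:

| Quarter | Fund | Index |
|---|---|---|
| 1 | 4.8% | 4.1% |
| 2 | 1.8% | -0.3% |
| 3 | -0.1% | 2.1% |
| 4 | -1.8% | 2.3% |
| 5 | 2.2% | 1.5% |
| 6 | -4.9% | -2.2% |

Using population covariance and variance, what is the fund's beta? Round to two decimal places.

r̄p = 0.3333%,  r̄m = 1.2500%
Cov = Σ(rp − r̄p)(rm − r̄m) / 6 = 4.3950
Var(rm) = Σ(rm − r̄m)² / 6 = 4.0525
β = Cov / Var = 4.3950 / 4.0525 = 1.0845

1.08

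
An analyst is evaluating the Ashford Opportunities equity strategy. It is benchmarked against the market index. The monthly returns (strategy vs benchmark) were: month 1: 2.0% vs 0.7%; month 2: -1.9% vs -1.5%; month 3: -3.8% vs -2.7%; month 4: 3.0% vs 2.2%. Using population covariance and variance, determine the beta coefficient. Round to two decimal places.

1.45

r̄p = -0.1750%,  r̄m = -0.3250%
Cov = Σ(rp − r̄p)(rm − r̄m) / 4 = 5.2206
Var(rm) = Σ(rm − r̄m)² / 4 = 3.6119
β = Cov / Var = 5.2206 / 3.6119 = 1.4454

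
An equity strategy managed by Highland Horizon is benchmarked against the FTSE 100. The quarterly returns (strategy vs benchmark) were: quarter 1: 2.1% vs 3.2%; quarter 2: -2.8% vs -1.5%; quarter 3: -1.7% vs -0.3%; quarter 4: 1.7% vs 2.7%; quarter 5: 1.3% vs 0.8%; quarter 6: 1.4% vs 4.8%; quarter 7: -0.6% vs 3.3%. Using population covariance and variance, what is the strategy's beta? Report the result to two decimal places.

0.63

r̄p = 0.2000%,  r̄m = 1.8571%
Cov = Σ(rp − r̄p)(rm − r̄m) / 7 = 2.7429
Var(rm) = Σ(rm − r̄m)² / 7 = 4.3282
β = Cov / Var = 2.7429 / 4.3282 = 0.6337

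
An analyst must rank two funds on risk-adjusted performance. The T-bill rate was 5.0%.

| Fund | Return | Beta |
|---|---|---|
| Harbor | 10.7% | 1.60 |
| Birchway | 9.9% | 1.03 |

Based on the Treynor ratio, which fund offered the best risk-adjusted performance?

Birchway

Harbor: Treynor = (10.7% − 5.0%) / 1.60 = 3.563
Birchway: Treynor = (9.9% − 5.0%) / 1.03 = 4.757
Highest: Birchway (4.757).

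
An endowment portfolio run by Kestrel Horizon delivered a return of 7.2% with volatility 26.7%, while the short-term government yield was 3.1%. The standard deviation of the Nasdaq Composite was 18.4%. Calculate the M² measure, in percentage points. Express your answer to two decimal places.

Sharpe = (Rp − Rf) / σp = (7.2% − 3.1%) / 26.7% = 0.1536
M² = Rf + Sharpe × σm = 3.1% + 0.1536 × 18.4% = 5.9262%

5.93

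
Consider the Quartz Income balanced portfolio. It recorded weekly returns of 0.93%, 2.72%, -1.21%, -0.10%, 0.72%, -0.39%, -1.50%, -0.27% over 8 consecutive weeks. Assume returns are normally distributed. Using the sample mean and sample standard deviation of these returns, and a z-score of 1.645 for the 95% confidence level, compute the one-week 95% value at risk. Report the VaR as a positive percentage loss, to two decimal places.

μ = (0.93 + 2.72 − 1.21 − 0.1 + 0.72 − 0.39 − 1.5 − 0.27) / 8 = 0.1125%
Sample std dev = √[12.6296 / 7] = 1.3432%
VaR = −(μ − z·σ) = −(0.1125 − 1.645 × 1.3432) = −(-2.0971) = 2.0971%

2.10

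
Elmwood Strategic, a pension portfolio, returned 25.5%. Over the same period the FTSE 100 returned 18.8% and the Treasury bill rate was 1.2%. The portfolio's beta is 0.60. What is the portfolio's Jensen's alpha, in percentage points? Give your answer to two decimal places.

CAPM expected return = Rf + β(Rm − Rf) = 1.2% + 0.60 × (18.8% − 1.2%) = 1.2 + 0.60 × 17.60 = 11.7600%
Jensen's α = Rp − E[R] = 25.5% − 11.7600% = 13.7400

13.74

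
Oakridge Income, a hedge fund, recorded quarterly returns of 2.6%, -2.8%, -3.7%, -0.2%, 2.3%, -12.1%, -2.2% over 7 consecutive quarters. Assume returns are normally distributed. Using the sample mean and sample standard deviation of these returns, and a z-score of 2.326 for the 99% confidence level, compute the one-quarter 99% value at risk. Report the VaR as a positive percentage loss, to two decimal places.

r̄ = (2.6 − 2.8 − 3.7 − 0.2 + 2.3 − 12.1 − 2.2) / 7 = -16.10 / 7 = -2.3000%
Sample std dev = √[147.8400 / 6] = 4.9639%
VaR = −(r̄ − z·σ) = −(-2.3000 − 2.326 × 4.9639) = −(-13.8460) = 13.8460%

13.85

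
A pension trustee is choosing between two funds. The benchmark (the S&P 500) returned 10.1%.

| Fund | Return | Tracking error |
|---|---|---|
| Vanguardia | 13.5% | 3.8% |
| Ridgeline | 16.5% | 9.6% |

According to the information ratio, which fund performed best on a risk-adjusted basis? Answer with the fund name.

Vanguardia

Vanguardia: IR = (13.5% − 10.1%) / 3.8% = 0.895
Ridgeline: IR = (16.5% − 10.1%) / 9.6% = 0.667
Highest: Vanguardia (0.895).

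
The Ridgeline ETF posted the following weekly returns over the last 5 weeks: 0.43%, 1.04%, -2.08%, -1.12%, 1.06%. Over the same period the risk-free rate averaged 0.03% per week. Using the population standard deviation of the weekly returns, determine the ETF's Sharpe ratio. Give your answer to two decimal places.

Mean return r̄ = -0.670 / 5 = -0.1340%
Population σ = √[Σ(r − r̄)² / 5] = √[7.8811 / 5] = √1.5762 = 1.2555%
Sharpe = (r̄ − rf) / σ = (-0.1340 − 0.03) / 1.2555 = -0.1640 / 1.2555 = -0.1306

-0.13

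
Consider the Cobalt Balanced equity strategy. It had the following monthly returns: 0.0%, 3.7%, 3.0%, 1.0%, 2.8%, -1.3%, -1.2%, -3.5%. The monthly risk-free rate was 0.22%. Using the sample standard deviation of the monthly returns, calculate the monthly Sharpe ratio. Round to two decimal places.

r̄ = (0 + 3.7 + 3 + 1 + 2.8 − 1.3 − 1.2 − 3.5) / 8 = 0.5625%
Σ(r − r̄)² = (0 − 0.5625)² + (3.7 − 0.5625)² + … = 44.3788
sample σ = √(44.3788 / 7) = √6.3398 = 2.5179%
Sharpe = (r̄ − rf) / σ = (0.5625 − 0.22) / 2.5179 = 0.3425 / 2.5179 = 0.1360

0.14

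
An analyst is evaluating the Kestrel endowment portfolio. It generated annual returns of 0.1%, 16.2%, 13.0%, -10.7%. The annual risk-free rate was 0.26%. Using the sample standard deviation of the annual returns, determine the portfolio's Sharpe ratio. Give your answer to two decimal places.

0.35

r̄ = (0.1 + 16.2 + 13 − 10.7) / 4 = 18.60 / 4 = 4.6500%
Sample σ = √[Σ(r − r̄)² / 3] = √[459.4500 / 3] = √153.1500 = 12.3754%
Sharpe = (r̄ − rf) / σ = (4.6500 − 0.26) / 12.3754 = 4.3900 / 12.3754 = 0.3547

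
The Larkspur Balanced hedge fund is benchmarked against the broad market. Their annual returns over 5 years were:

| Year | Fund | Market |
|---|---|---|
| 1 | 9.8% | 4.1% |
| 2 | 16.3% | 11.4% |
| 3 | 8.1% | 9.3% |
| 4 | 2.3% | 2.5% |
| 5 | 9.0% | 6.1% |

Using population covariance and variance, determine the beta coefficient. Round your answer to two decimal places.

1.08

r̄p = 9.1000%,  r̄m = 6.6800%
Cov = Σ(rp − r̄p)(rm − r̄m) / 5 = 11.6080
Var(rm) = Σ(rm − r̄m)² / 5 = 10.7216
β = Cov / Var = 11.6080 / 10.7216 = 1.0827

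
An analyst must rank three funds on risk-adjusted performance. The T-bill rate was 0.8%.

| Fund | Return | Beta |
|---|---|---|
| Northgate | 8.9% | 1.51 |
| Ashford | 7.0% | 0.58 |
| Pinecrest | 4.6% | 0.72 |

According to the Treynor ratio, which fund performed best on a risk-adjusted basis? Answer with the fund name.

Ashford

Northgate: Treynor = (8.9% − 0.8%) / 1.51 = 5.364
Ashford: Treynor = (7.0% − 0.8%) / 0.58 = 10.690
Pinecrest: Treynor = (4.6% − 0.8%) / 0.72 = 5.278
Highest: Ashford (10.690).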